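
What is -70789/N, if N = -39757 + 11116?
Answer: 70789/28641 ≈ 2.4716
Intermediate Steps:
N = -28641
-70789/N = -70789/(-28641) = -70789*(-1/28641) = 70789/28641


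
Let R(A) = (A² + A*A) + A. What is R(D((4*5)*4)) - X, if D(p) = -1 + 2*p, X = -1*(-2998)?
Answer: 47723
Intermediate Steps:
X = 2998
R(A) = A + 2*A² (R(A) = (A² + A²) + A = 2*A² + A = A + 2*A²)
R(D((4*5)*4)) - X = (-1 + 2*((4*5)*4))*(1 + 2*(-1 + 2*((4*5)*4))) - 1*2998 = (-1 + 2*(20*4))*(1 + 2*(-1 + 2*(20*4))) - 2998 = (-1 + 2*80)*(1 + 2*(-1 + 2*80)) - 2998 = (-1 + 160)*(1 + 2*(-1 + 160)) - 2998 = 159*(1 + 2*159) - 2998 = 159*(1 + 318) - 2998 = 159*319 - 2998 = 50721 - 2998 = 47723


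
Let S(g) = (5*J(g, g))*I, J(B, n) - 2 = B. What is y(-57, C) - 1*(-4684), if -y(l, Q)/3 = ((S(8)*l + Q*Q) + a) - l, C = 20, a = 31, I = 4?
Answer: 37420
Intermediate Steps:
J(B, n) = 2 + B
S(g) = 40 + 20*g (S(g) = (5*(2 + g))*4 = (10 + 5*g)*4 = 40 + 20*g)
y(l, Q) = -93 - 597*l - 3*Q² (y(l, Q) = -3*((((40 + 20*8)*l + Q*Q) + 31) - l) = -3*((((40 + 160)*l + Q²) + 31) - l) = -3*(((200*l + Q²) + 31) - l) = -3*(((Q² + 200*l) + 31) - l) = -3*((31 + Q² + 200*l) - l) = -3*(31 + Q² + 199*l) = -93 - 597*l - 3*Q²)
y(-57, C) - 1*(-4684) = (-93 - 597*(-57) - 3*20²) - 1*(-4684) = (-93 + 34029 - 3*400) + 4684 = (-93 + 34029 - 1200) + 4684 = 32736 + 4684 = 37420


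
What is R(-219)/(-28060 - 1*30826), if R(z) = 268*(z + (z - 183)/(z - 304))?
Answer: 15294090/15398689 ≈ 0.99321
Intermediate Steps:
R(z) = 268*z + 268*(-183 + z)/(-304 + z) (R(z) = 268*(z + (-183 + z)/(-304 + z)) = 268*z + 268*(-183 + z)/(-304 + z))
R(-219)/(-28060 - 1*30826) = (268*(-183 + (-219)² - 303*(-219))/(-304 - 219))/(-28060 - 1*30826) = (268*(-183 + 47961 + 66357)/(-523))/(-28060 - 30826) = (268*(-1/523)*114135)/(-58886) = -30588180/523*(-1/58886) = 15294090/15398689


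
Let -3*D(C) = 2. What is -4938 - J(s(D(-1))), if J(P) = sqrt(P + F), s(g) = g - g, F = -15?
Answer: -4938 - I*sqrt(15) ≈ -4938.0 - 3.873*I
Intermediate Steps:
D(C) = -2/3 (D(C) = -1/3*2 = -2/3)
s(g) = 0
J(P) = sqrt(-15 + P) (J(P) = sqrt(P - 15) = sqrt(-15 + P))
-4938 - J(s(D(-1))) = -4938 - sqrt(-15 + 0) = -4938 - sqrt(-15) = -4938 - I*sqrt(15)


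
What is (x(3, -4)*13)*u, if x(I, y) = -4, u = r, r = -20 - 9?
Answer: 1508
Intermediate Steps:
r = -29
u = -29
(x(3, -4)*13)*u = -4*13*(-29) = -52*(-29) = 1508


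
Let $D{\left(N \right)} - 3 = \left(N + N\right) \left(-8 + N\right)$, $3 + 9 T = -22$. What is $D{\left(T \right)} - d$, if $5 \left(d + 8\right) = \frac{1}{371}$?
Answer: $\frac{10649474}{150255} \approx 70.876$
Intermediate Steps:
$d = - \frac{14839}{1855}$ ($d = -8 + \frac{1}{5 \cdot 371} = -8 + \frac{1}{5} \cdot \frac{1}{371} = -8 + \frac{1}{1855} = - \frac{14839}{1855} \approx -7.9995$)
$T = - \frac{25}{9}$ ($T = - \frac{1}{3} + \frac{1}{9} \left(-22\right) = - \frac{1}{3} - \frac{22}{9} = - \frac{25}{9} \approx -2.7778$)
$D{\left(N \right)} = 3 + 2 N \left(-8 + N\right)$ ($D{\left(N \right)} = 3 + \left(N + N\right) \left(-8 + N\right) = 3 + 2 N \left(-8 + N\right)$)
$D{\left(T \right)} - d = \left(3 - - \frac{400}{9} + 2 \left(- \frac{25}{9}\right)^{2}\right) - - \frac{14839}{1855} = \left(3 + \frac{400}{9} + 2 \cdot \frac{625}{81}\right) + \frac{14839}{1855} = \left(3 + \frac{400}{9} + \frac{1250}{81}\right) + \frac{14839}{1855} = \frac{5093}{81} + \frac{14839}{1855} = \frac{10649474}{150255}$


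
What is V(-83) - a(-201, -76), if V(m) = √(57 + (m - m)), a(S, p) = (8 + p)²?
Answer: -4624 + √57 ≈ -4616.5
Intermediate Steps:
V(m) = √57 (V(m) = √(57 + 0) = √57)
V(-83) - a(-201, -76) = √57 - (8 - 76)² = √57 - 1*(-68)² = √57 - 1*4624 = √57 - 4624 = -4624 + √57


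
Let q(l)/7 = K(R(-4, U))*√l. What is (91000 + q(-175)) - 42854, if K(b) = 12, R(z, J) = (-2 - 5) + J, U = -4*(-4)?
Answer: 48146 + 420*I*√7 ≈ 48146.0 + 1111.2*I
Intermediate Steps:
U = 16
R(z, J) = -7 + J
q(l) = 84*√l (q(l) = 7*(12*√l) = 84*√l)
(91000 + q(-175)) - 42854 = (91000 + 84*√(-175)) - 42854 = (91000 + 84*(5*I*√7)) - 42854 = (91000 + 420*I*√7) - 42854 = 48146 + 420*I*√7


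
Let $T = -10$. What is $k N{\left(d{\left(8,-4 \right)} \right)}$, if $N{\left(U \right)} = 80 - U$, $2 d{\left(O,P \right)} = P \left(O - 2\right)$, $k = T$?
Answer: $-920$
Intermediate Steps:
$k = -10$
$d{\left(O,P \right)} = \frac{P \left(-2 + O\right)}{2}$ ($d{\left(O,P \right)} = \frac{P \left(O - 2\right)}{2} = \frac{P \left(-2 + O\right)}{2}$)
$k N{\left(d{\left(8,-4 \right)} \right)} = - 10 \left(80 - \frac{1}{2} \left(-4\right) \left(-2 + 8\right)\right) = - 10 \left(80 - \frac{1}{2} \left(-4\right) 6\right) = - 10 \left(80 - -12\right) = - 10 \left(80 + 12\right) = \left(-10\right) 92 = -920$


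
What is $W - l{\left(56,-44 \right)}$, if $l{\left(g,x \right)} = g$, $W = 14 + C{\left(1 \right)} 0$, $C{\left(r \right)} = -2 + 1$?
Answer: $-42$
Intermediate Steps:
$C{\left(r \right)} = -1$
$W = 14$ ($W = 14 - 0 = 14 + 0 = 14$)
$W - l{\left(56,-44 \right)} = 14 - 56 = -42$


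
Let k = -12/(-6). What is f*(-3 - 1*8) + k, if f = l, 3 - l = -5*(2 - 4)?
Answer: 79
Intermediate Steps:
l = -7 (l = 3 - (-5)*(2 - 4) = 3 - (-5)*(-2) = 3 - 1*10 = 3 - 10 = -7)
k = 2 (k = -12*(-⅙) = 2)
f = -7
f*(-3 - 1*8) + k = -7*(-3 - 1*8) + 2 = -7*(-3 - 8) + 2 = -7*(-11) + 2 = 77 + 2 = 79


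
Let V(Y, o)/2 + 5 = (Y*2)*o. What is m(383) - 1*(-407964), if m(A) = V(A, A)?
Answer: 994710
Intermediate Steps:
V(Y, o) = -10 + 4*Y*o (V(Y, o) = -10 + 2*((Y*2)*o) = -10 + 2*((2*Y)*o) = -10 + 2*(2*Y*o) = -10 + 4*Y*o)
m(A) = -10 + 4*A² (m(A) = -10 + 4*A*A = -10 + 4*A²)
m(383) - 1*(-407964) = (-10 + 4*383²) - 1*(-407964) = (-10 + 4*146689) + 407964 = (-10 + 586756) + 407964 = 586746 + 407964 = 994710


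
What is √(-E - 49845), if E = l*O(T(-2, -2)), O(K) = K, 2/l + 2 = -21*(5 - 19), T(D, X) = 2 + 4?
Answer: 4*I*√16601514/73 ≈ 223.26*I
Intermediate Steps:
T(D, X) = 6
l = 1/146 (l = 2/(-2 - 21*(5 - 19)) = 2/(-2 - 21*(-14)) = 2/(-2 + 294) = 2/292 = 2*(1/292) = 1/146 ≈ 0.0068493)
E = 3/73 (E = (1/146)*6 = 3/73 ≈ 0.041096)
√(-E - 49845) = √(-1*3/73 - 49845) = √(-3/73 - 49845) = √(-3638688/73) = 4*I*√16601514/73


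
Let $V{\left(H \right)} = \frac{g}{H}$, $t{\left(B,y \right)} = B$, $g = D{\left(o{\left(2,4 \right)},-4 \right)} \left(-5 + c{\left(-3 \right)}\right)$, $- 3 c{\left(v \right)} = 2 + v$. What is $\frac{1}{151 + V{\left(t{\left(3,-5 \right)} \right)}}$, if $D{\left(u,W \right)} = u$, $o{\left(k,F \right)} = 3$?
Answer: $\frac{3}{439} \approx 0.0068337$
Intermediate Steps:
$c{\left(v \right)} = - \frac{2}{3} - \frac{v}{3}$ ($c{\left(v \right)} = - \frac{2 + v}{3} = - \frac{2}{3} - \frac{v}{3}$)
$g = -14$ ($g = 3 \left(-5 - - \frac{1}{3}\right) = 3 \left(-5 + \left(- \frac{2}{3} + 1\right)\right) = 3 \left(-5 + \frac{1}{3}\right) = 3 \left(- \frac{14}{3}\right) = -14$)
$V{\left(H \right)} = - \frac{14}{H}$
$\frac{1}{151 + V{\left(t{\left(3,-5 \right)} \right)}} = \frac{1}{151 - \frac{14}{3}} = \frac{1}{\frac{439}{3}} = \frac{3}{439}$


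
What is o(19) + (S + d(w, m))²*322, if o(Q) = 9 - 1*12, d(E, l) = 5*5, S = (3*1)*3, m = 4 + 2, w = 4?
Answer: 372229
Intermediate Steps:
m = 6
S = 9 (S = 3*3 = 9)
d(E, l) = 25
o(Q) = -3 (o(Q) = 9 - 12 = -3)
o(19) + (S + d(w, m))²*322 = -3 + (9 + 25)²*322 = -3 + 34²*322 = -3 + 1156*322 = -3 + 372232 = 372229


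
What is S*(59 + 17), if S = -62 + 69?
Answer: 532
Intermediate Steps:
S = 7
S*(59 + 17) = 7*(59 + 17) = 7*76 = 532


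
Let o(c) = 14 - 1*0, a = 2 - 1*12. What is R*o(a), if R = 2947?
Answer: 41258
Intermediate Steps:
a = -10 (a = 2 - 12 = -10)
o(c) = 14 (o(c) = 14 + 0 = 14)
R*o(a) = 2947*14 = 41258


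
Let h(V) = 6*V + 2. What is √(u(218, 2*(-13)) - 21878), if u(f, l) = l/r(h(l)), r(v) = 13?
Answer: 2*I*√5470 ≈ 147.92*I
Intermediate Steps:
h(V) = 2 + 6*V
u(f, l) = l/13
√(u(218, 2*(-13)) - 21878) = √((2*(-13))/13 - 21878) = √((1/13)*(-26) - 21878) = √(-2 - 21878) = √(-21880) = 2*I*√5470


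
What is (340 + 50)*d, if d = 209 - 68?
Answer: 54990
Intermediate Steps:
d = 141
(340 + 50)*d = (340 + 50)*141 = 390*141 = 54990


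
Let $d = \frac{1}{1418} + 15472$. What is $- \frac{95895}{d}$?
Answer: $- \frac{45326370}{7313099} \approx -6.198$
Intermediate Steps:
$d = \frac{21939297}{1418}$ ($d = \frac{1}{1418} + 15472 = \frac{21939297}{1418} \approx 15472.0$)
$- \frac{95895}{d} = - \frac{95895}{\frac{21939297}{1418}} = \left(-95895\right) \frac{1418}{21939297} = - \frac{45326370}{7313099}$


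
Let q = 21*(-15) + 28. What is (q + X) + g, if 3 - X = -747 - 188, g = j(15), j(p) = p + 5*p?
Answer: 741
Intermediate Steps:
j(p) = 6*p
g = 90 (g = 6*15 = 90)
q = -287 (q = -315 + 28 = -287)
X = 938 (X = 3 - (-747 - 188) = 3 - 1*(-935) = 3 + 935 = 938)
(q + X) + g = (-287 + 938) + 90 = 651 + 90 = 741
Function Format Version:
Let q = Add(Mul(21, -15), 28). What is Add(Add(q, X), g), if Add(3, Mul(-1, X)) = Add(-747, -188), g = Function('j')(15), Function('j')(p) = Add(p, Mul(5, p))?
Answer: 741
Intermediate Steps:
Function('j')(p) = Mul(6, p)
g = 90 (g = Mul(6, 15) = 90)
q = -287 (q = Add(-315, 28) = -287)
X = 938 (X = Add(3, Mul(-1, Add(-747, -188))) = Add(3, Mul(-1, -935)) = Add(3, 935) = 938)
Add(Add(q, X), g) = Add(Add(-287, 938), 90) = Add(651, 90) = 741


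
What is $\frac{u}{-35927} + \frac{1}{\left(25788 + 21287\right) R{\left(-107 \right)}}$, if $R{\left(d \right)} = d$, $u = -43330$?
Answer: $\frac{218254257323}{180965197175} \approx 1.2061$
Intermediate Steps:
$\frac{u}{-35927} + \frac{1}{\left(25788 + 21287\right) R{\left(-107 \right)}} = - \frac{43330}{-35927} + \frac{1}{\left(25788 + 21287\right) \left(-107\right)} = \left(-43330\right) \left(- \frac{1}{35927}\right) + \frac{1}{47075} \left(- \frac{1}{107}\right) = \frac{43330}{35927} + \frac{1}{47075} \left(- \frac{1}{107}\right) = \frac{43330}{35927} - \frac{1}{5037025} = \frac{218254257323}{180965197175}$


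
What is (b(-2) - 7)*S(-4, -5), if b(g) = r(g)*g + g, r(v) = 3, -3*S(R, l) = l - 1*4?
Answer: -45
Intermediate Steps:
S(R, l) = 4/3 - l/3 (S(R, l) = -(l - 1*4)/3 = -(l - 4)/3 = -(-4 + l)/3 = 4/3 - l/3)
b(g) = 4*g (b(g) = 3*g + g = 4*g)
(b(-2) - 7)*S(-4, -5) = (4*(-2) - 7)*(4/3 - 1/3*(-5)) = (-8 - 7)*(4/3 + 5/3) = -15*3 = -45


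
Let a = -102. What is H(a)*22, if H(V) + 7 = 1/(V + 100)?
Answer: -165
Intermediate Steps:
H(V) = -7 + 1/(100 + V) (H(V) = -7 + 1/(V + 100) = -7 + 1/(100 + V))
H(a)*22 = ((-699 - 7*(-102))/(100 - 102))*22 = ((-699 + 714)/(-2))*22 = -½*15*22 = -15/2*22 = -165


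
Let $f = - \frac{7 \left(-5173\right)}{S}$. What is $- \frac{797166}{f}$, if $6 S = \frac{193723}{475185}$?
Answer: $- \frac{8579410501}{5735641345} \approx -1.4958$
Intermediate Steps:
$S = \frac{193723}{2851110}$ ($S = \frac{193723 \cdot \frac{1}{475185}}{6} = \frac{1}{6} \cdot \frac{193723}{475185} = \frac{193723}{2851110} \approx 0.067947$)
$f = \frac{103241544210}{193723}$ ($f = - \frac{7 \left(-5173\right)}{\frac{193723}{2851110}} = - \frac{\left(-36211\right) 2851110}{193723} = \left(-1\right) \left(- \frac{103241544210}{193723}\right) = \frac{103241544210}{193723} \approx 5.3293 \cdot 10^{5}$)
$- \frac{797166}{f} = - \frac{797166}{\frac{103241544210}{193723}} = \left(-797166\right) \frac{193723}{103241544210} = - \frac{8579410501}{5735641345}$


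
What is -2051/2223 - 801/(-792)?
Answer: 17359/195624 ≈ 0.088737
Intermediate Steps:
-2051/2223 - 801/(-792) = -2051*1/2223 - 801*(-1/792) = -2051/2223 + 89/88 = 17359/195624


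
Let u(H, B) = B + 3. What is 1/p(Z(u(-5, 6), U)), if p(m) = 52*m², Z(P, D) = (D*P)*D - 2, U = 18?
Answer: 1/441552592 ≈ 2.2647e-9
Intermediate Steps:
u(H, B) = 3 + B
Z(P, D) = -2 + P*D² (Z(P, D) = P*D² - 2 = -2 + P*D²)
1/p(Z(u(-5, 6), U)) = 1/(52*(-2 + (3 + 6)*18²)²) = 1/(52*(-2 + 9*324)²) = 1/(52*(-2 + 2916)²) = 1/(52*2914²) = 1/(52*8491396) = 1/441552592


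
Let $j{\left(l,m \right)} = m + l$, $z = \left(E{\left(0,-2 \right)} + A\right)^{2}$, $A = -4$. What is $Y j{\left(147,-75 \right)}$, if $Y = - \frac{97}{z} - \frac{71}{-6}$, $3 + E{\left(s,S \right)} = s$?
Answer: $\frac{34764}{49} \approx 709.47$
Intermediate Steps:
$E{\left(s,S \right)} = -3 + s$
$z = 49$ ($z = \left(\left(-3 + 0\right) - 4\right)^{2} = \left(-3 - 4\right)^{2} = \left(-7\right)^{2} = 49$)
$j{\left(l,m \right)} = l + m$
$Y = \frac{2897}{294}$ ($Y = - \frac{97}{49} - \frac{71}{-6} = \left(-97\right) \frac{1}{49} - - \frac{71}{6} = - \frac{97}{49} + \frac{71}{6} = \frac{2897}{294} \approx 9.8537$)
$Y j{\left(147,-75 \right)} = \frac{2897 \left(147 - 75\right)}{294} = \frac{2897}{294} \cdot 72 = \frac{34764}{49}$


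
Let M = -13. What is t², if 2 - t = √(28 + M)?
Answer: (2 - √15)² ≈ 3.5081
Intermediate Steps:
t = 2 - √15 (t = 2 - √(28 - 13) = 2 - √15 ≈ -1.8730)
t² = (2 - √15)²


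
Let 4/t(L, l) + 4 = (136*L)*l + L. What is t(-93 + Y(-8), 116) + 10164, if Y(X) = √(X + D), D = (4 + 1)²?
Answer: 5459681652532847/537158761708 - 15777*√17/537158761708 ≈ 10164.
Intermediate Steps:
D = 25 (D = 5² = 25)
Y(X) = √(25 + X) (Y(X) = √(X + 25) = √(25 + X))
t(L, l) = 4/(-4 + L + 136*L*l) (t(L, l) = 4/(-4 + ((136*L)*l + L)) = 4/(-4 + (136*L*l + L)) = 4/(-4 + (L + 136*L*l)) = 4/(-4 + L + 136*L*l))
t(-93 + Y(-8), 116) + 10164 = 4/(-4 + (-93 + √(25 - 8)) + 136*(-93 + √(25 - 8))*116) + 10164 = 4/(-4 + (-93 + √17) + 136*(-93 + √17)*116) + 10164 = 4/(-4 + (-93 + √17) + (-1467168 + 15776*√17)) + 10164 = 4/(-1467265 + 15777*√17) + 10164 = 10164 + 4/(-1467265 + 15777*√17)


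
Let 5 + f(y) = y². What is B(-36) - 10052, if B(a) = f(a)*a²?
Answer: 1663084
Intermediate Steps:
f(y) = -5 + y²
B(a) = a²*(-5 + a²) (B(a) = (-5 + a²)*a² = a²*(-5 + a²))
B(-36) - 10052 = (-36)²*(-5 + (-36)²) - 10052 = 1296*(-5 + 1296) - 10052 = 1296*1291 - 10052 = 1673136 - 10052 = 1663084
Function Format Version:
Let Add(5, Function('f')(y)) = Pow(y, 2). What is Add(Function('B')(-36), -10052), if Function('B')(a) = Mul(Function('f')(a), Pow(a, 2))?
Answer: 1663084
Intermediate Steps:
Function('f')(y) = Add(-5, Pow(y, 2))
Function('B')(a) = Mul(Pow(a, 2), Add(-5, Pow(a, 2))) (Function('B')(a) = Mul(Add(-5, Pow(a, 2)), Pow(a, 2)) = Mul(Pow(a, 2), Add(-5, Pow(a, 2))))
Add(Function('B')(-36), -10052) = Add(Mul(Pow(-36, 2), Add(-5, Pow(-36, 2))), -10052) = Add(Mul(1296, Add(-5, 1296)), -10052) = Add(Mul(1296, 1291), -10052) = Add(1673136, -10052) = 1663084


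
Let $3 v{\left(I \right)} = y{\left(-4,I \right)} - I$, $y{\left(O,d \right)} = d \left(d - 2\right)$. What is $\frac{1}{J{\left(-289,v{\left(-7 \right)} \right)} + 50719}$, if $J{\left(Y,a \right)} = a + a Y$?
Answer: $\frac{1}{43999} \approx 2.2728 \cdot 10^{-5}$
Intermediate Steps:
$y{\left(O,d \right)} = d \left(-2 + d\right)$
$v{\left(I \right)} = - \frac{I}{3} + \frac{I \left(-2 + I\right)}{3}$ ($v{\left(I \right)} = \frac{I \left(-2 + I\right) - I}{3} = \frac{- I + I \left(-2 + I\right)}{3} = - \frac{I}{3} + \frac{I \left(-2 + I\right)}{3}$)
$J{\left(Y,a \right)} = a + Y a$
$\frac{1}{J{\left(-289,v{\left(-7 \right)} \right)} + 50719} = \frac{1}{\frac{1}{3} \left(-7\right) \left(-3 - 7\right) \left(1 - 289\right) + 50719} = \frac{1}{\frac{1}{3} \left(-7\right) \left(-10\right) \left(-288\right) + 50719} = \frac{1}{\frac{70}{3} \left(-288\right) + 50719} = \frac{1}{-6720 + 50719} = \frac{1}{43999}$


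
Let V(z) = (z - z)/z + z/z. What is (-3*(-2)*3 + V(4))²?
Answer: 361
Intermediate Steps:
V(z) = 1 (V(z) = 0/z + 1 = 0 + 1 = 1)
(-3*(-2)*3 + V(4))² = (-3*(-2)*3 + 1)² = (6*3 + 1)² = (18 + 1)² = 19² = 361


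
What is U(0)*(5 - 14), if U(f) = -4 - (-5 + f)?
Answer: -9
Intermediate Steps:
U(f) = 1 - f (U(f) = -4 + (5 - f) = 1 - f)
U(0)*(5 - 14) = (1 - 1*0)*(5 - 14) = (1 + 0)*(-9) = 1*(-9) = -9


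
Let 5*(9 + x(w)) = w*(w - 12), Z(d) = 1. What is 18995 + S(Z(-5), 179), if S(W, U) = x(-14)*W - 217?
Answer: 94209/5 ≈ 18842.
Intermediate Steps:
x(w) = -9 + w*(-12 + w)/5 (x(w) = -9 + (w*(w - 12))/5 = -9 + (w*(-12 + w))/5 = -9 + w*(-12 + w)/5)
S(W, U) = -217 + 319*W/5 (S(W, U) = (-9 - 12/5*(-14) + (⅕)*(-14)²)*W - 217 = (-9 + 168/5 + (⅕)*196)*W - 217 = (-9 + 168/5 + 196/5)*W - 217 = 319*W/5 - 217 = -217 + 319*W/5)
18995 + S(Z(-5), 179) = 18995 + (-217 + (319/5)*1) = 18995 + (-217 + 319/5) = 18995 - 766/5 = 94209/5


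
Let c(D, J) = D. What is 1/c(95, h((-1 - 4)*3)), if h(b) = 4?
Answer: 1/95 ≈ 0.010526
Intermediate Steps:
1/c(95, h((-1 - 4)*3)) = 1/95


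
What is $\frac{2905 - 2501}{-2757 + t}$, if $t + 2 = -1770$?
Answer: $- \frac{404}{4529} \approx -0.089203$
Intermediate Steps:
$t = -1772$ ($t = -2 - 1770 = -1772$)
$\frac{2905 - 2501}{-2757 + t} = \frac{2905 - 2501}{-2757 - 1772} = \frac{404}{-4529} = 404 \left(- \frac{1}{4529}\right) = - \frac{404}{4529}$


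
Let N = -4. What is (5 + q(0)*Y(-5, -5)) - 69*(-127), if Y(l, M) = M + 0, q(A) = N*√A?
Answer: 8768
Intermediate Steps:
q(A) = -4*√A
Y(l, M) = M
(5 + q(0)*Y(-5, -5)) - 69*(-127) = (5 - 4*√0*(-5)) - 69*(-127) = (5 - 4*0*(-5)) + 8763 = (5 + 0*(-5)) + 8763 = (5 + 0) + 8763 = 5 + 8763 = 8768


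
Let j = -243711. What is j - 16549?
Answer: -260260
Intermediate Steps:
j - 16549 = -243711 - 16549 = -260260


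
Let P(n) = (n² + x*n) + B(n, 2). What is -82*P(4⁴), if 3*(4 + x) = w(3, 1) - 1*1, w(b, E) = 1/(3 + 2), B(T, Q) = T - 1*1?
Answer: -79579442/15 ≈ -5.3053e+6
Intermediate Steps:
B(T, Q) = -1 + T (B(T, Q) = T - 1 = -1 + T)
w(b, E) = ⅕ (w(b, E) = 1/5 = ⅕)
x = -64/15 (x = -4 + (⅕ - 1*1)/3 = -4 + (⅕ - 1)/3 = -4 + (⅓)*(-⅘) = -4 - 4/15 = -64/15 ≈ -4.2667)
P(n) = -1 + n² - 49*n/15 (P(n) = (n² - 64*n/15) + (-1 + n) = -1 + n² - 49*n/15)
-82*P(4⁴) = -82*(-1 + (4⁴)² - 49/15*4⁴) = -82*(-1 + 256² - 49/15*256) = -82*(-1 + 65536 - 12544/15) = -82*970481/15 = -79579442/15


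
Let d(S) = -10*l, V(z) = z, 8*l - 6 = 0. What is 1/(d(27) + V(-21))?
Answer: -2/57 ≈ -0.035088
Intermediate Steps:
l = 3/4 (l = 3/4 + (1/8)*0 = 3/4 + 0 = 3/4 ≈ 0.75000)
d(S) = -15/2 (d(S) = -10*3/4 = -15/2)
1/(d(27) + V(-21)) = 1/(-15/2 - 21) = 1/(-57/2) = -2/57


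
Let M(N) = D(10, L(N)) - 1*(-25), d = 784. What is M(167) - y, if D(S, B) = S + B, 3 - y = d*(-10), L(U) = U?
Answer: -7641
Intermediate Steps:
y = 7843 (y = 3 - 784*(-10) = 3 - 1*(-7840) = 3 + 7840 = 7843)
D(S, B) = B + S
M(N) = 35 + N (M(N) = (N + 10) - 1*(-25) = (10 + N) + 25 = 35 + N)
M(167) - y = (35 + 167) - 1*7843 = 202 - 7843 = -7641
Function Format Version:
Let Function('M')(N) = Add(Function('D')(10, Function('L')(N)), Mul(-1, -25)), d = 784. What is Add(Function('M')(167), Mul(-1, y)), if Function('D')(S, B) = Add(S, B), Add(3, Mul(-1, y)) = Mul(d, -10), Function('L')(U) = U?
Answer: -7641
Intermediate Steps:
y = 7843 (y = Add(3, Mul(-1, Mul(784, -10))) = Add(3, Mul(-1, -7840)) = Add(3, 7840) = 7843)
Function('D')(S, B) = Add(B, S)
Function('M')(N) = Add(35, N) (Function('M')(N) = Add(Add(N, 10), Mul(-1, -25)) = Add(Add(10, N), 25) = Add(35, N))
Add(Function('M')(167), Mul(-1, y)) = Add(Add(35, 167), Mul(-1, 7843)) = Add(202, -7843) = -7641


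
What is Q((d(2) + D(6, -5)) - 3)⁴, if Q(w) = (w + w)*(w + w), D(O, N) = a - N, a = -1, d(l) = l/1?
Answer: 1679616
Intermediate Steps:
d(l) = l (d(l) = l*1 = l)
D(O, N) = -1 - N
Q(w) = 4*w² (Q(w) = (2*w)*(2*w) = 4*w²)
Q((d(2) + D(6, -5)) - 3)⁴ = (4*((2 + (-1 - 1*(-5))) - 3)²)⁴ = (4*((2 + (-1 + 5)) - 3)²)⁴ = (4*((2 + 4) - 3)²)⁴ = (4*(6 - 3)²)⁴ = (4*3²)⁴ = (4*9)⁴ = 36⁴ = 1679616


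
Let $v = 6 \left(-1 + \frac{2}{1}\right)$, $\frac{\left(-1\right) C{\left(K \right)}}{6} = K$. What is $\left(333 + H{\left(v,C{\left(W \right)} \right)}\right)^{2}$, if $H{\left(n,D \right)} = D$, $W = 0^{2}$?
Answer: $110889$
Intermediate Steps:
$W = 0$
$C{\left(K \right)} = - 6 K$
$v = 6$ ($v = 6 \left(-1 + 2 \cdot 1\right) = 6 \left(-1 + 2\right) = 6 \cdot 1 = 6$)
$\left(333 + H{\left(v,C{\left(W \right)} \right)}\right)^{2} = \left(333 - 0\right)^{2} = \left(333 + 0\right)^{2} = 333^{2} = 110889$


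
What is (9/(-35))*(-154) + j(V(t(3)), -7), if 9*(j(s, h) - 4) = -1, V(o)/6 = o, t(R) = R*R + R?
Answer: 1957/45 ≈ 43.489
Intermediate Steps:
t(R) = R + R**2 (t(R) = R**2 + R = R + R**2)
V(o) = 6*o
j(s, h) = 35/9 (j(s, h) = 4 + (1/9)*(-1) = 4 - 1/9 = 35/9)
(9/(-35))*(-154) + j(V(t(3)), -7) = (9/(-35))*(-154) + 35/9 = (9*(-1/35))*(-154) + 35/9 = -9/35*(-154) + 35/9 = 198/5 + 35/9 = 1957/45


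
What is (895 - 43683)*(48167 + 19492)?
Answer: -2894993292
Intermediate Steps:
(895 - 43683)*(48167 + 19492) = -42788*67659 = -2894993292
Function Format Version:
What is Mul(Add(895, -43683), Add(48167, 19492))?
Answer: -2894993292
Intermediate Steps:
Mul(Add(895, -43683), Add(48167, 19492)) = Mul(-42788, 67659) = -2894993292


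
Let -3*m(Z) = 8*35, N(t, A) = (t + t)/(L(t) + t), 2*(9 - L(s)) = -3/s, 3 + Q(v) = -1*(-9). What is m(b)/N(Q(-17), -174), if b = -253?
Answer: -2135/18 ≈ -118.61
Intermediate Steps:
Q(v) = 6 (Q(v) = -3 - 1*(-9) = -3 + 9 = 6)
L(s) = 9 + 3/(2*s) (L(s) = 9 - (-3)/(2*s) = 9 + 3/(2*s))
N(t, A) = 2*t/(9 + t + 3/(2*t)) (N(t, A) = (t + t)/((9 + 3/(2*t)) + t) = (2*t)/(9 + t + 3/(2*t)) = 2*t/(9 + t + 3/(2*t)))
m(Z) = -280/3 (m(Z) = -8*35/3 = -1/3*280 = -280/3)
m(b)/N(Q(-17), -174) = -280/(3*(4*6**2/(3 + 2*6**2 + 18*6))) = -280/(3*(4*36/(3 + 2*36 + 108))) = -280/(3*(4*36/(3 + 72 + 108))) = -280/(3*(4*36/183)) = -280/(3*(4*36*(1/183))) = -280/(3*48/61) = -280/3*61/48 = -2135/18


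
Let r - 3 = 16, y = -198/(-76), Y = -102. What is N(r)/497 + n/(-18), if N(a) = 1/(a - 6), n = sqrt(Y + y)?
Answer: 1/6461 - I*sqrt(143526)/684 ≈ 0.00015477 - 0.55387*I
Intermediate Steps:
y = 99/38 (y = -198*(-1/76) = 99/38 ≈ 2.6053)
r = 19 (r = 3 + 16 = 19)
n = I*sqrt(143526)/38 (n = sqrt(-102 + 99/38) = sqrt(-3777/38) = I*sqrt(143526)/38 ≈ 9.9697*I)
N(a) = 1/(-6 + a)
N(r)/497 + n/(-18) = 1/((-6 + 19)*497) + (I*sqrt(143526)/38)/(-18) = (1/497)/13 + (I*sqrt(143526)/38)*(-1/18) = (1/13)*(1/497) - I*sqrt(143526)/684 = 1/6461 - I*sqrt(143526)/684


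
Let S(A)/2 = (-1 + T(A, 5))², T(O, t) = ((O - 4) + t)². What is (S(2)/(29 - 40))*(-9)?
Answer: 1152/11 ≈ 104.73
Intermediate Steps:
T(O, t) = (-4 + O + t)² (T(O, t) = ((-4 + O) + t)² = (-4 + O + t)²)
S(A) = 2*(-1 + (1 + A)²)² (S(A) = 2*(-1 + (-4 + A + 5)²)² = 2*(-1 + (1 + A)²)²)
(S(2)/(29 - 40))*(-9) = ((2*(-1 + (1 + 2)²)²)/(29 - 40))*(-9) = ((2*(-1 + 3²)²)/(-11))*(-9) = -2*(-1 + 9)²/11*(-9) = -2*8²/11*(-9) = -2*64/11*(-9) = -1/11*128*(-9) = -128/11*(-9) = 1152/11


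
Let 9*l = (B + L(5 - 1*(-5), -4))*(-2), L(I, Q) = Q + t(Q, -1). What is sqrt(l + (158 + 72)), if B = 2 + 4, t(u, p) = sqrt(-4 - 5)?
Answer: sqrt(2066 - 6*I)/3 ≈ 15.151 - 0.022001*I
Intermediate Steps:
t(u, p) = 3*I (t(u, p) = sqrt(-9) = 3*I)
B = 6
L(I, Q) = Q + 3*I
l = -4/9 - 2*I/3 (l = ((6 + (-4 + 3*I))*(-2))/9 = ((2 + 3*I)*(-2))/9 = (-4 - 6*I)/9 = -4/9 - 2*I/3 ≈ -0.44444 - 0.66667*I)
sqrt(l + (158 + 72)) = sqrt((-4/9 - 2*I/3) + (158 + 72)) = sqrt((-4/9 - 2*I/3) + 230) = sqrt(2066/9 - 2*I/3)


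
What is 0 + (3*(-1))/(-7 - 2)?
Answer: 1/3 ≈ 0.33333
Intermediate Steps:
0 + (3*(-1))/(-7 - 2) = 0 - 3/(-9) = 0 - 1/9*(-3) = 0 + 1/3 = 1/3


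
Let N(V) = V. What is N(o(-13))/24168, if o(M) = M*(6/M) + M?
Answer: -7/24168 ≈ -0.00028964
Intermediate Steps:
o(M) = 6 + M
N(o(-13))/24168 = (6 - 13)/24168 = -7*1/24168 = -7/24168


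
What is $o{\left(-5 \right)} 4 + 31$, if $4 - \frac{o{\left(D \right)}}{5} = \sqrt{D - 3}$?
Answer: $111 - 40 i \sqrt{2} \approx 111.0 - 56.569 i$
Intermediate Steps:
$o{\left(D \right)} = 20 - 5 \sqrt{-3 + D}$ ($o{\left(D \right)} = 20 - 5 \sqrt{D - 3} = 20 - 5 \sqrt{-3 + D}$)
$o{\left(-5 \right)} 4 + 31 = \left(20 - 5 \sqrt{-3 - 5}\right) 4 + 31 = \left(20 - 5 \sqrt{-8}\right) 4 + 31 = \left(20 - 5 \cdot 2 i \sqrt{2}\right) 4 + 31 = \left(20 - 10 i \sqrt{2}\right) 4 + 31 = \left(80 - 40 i \sqrt{2}\right) + 31 = 111 - 40 i \sqrt{2}$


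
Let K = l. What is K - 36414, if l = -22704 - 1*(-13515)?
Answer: -45603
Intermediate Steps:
l = -9189 (l = -22704 + 13515 = -9189)
K = -9189
K - 36414 = -9189 - 36414 = -45603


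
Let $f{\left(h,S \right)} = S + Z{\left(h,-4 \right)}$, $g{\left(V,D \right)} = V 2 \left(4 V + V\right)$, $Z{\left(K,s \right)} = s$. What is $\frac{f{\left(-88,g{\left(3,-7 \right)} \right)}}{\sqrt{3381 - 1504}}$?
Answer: $\frac{86 \sqrt{1877}}{1877} \approx 1.985$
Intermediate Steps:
$g{\left(V,D \right)} = 10 V^{2}$ ($g{\left(V,D \right)} = 2 V 5 V = 10 V^{2}$)
$f{\left(h,S \right)} = -4 + S$ ($f{\left(h,S \right)} = S - 4 = -4 + S$)
$\frac{f{\left(-88,g{\left(3,-7 \right)} \right)}}{\sqrt{3381 - 1504}} = \frac{-4 + 10 \cdot 3^{2}}{\sqrt{3381 - 1504}} = \frac{-4 + 10 \cdot 9}{\sqrt{1877}} = \left(-4 + 90\right) \frac{\sqrt{1877}}{1877} = 86 \frac{\sqrt{1877}}{1877} = \frac{86 \sqrt{1877}}{1877}$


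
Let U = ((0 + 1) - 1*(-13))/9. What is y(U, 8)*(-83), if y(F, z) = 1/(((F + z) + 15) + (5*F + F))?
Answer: -747/305 ≈ -2.4492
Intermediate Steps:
U = 14/9 (U = (1 + 13)*(⅑) = 14*(⅑) = 14/9 ≈ 1.5556)
y(F, z) = 1/(15 + z + 7*F) (y(F, z) = 1/((15 + F + z) + 6*F) = 1/(15 + z + 7*F))
y(U, 8)*(-83) = -83/(15 + 8 + 7*(14/9)) = -83/(15 + 8 + 98/9) = -83/(305/9) = (9/305)*(-83) = -747/305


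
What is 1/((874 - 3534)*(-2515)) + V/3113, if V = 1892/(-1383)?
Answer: -1150271411/2618353271100 ≈ -0.00043931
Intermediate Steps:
V = -1892/1383 (V = 1892*(-1/1383) = -1892/1383 ≈ -1.3680)
1/((874 - 3534)*(-2515)) + V/3113 = 1/((874 - 3534)*(-2515)) - 1892/1383/3113 = -1/2515/(-2660) - 1892/1383*1/3113 = -1/2660*(-1/2515) - 172/391389 = 1/6689900 - 172/391389 = -1150271411/2618353271100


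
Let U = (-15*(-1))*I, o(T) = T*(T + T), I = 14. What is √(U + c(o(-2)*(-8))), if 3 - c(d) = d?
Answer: √277 ≈ 16.643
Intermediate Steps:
o(T) = 2*T² (o(T) = T*(2*T) = 2*T²)
c(d) = 3 - d
U = 210 (U = -15*(-1)*14 = 15*14 = 210)
√(U + c(o(-2)*(-8))) = √(210 + (3 - 2*(-2)²*(-8))) = √(210 + (3 - 2*4*(-8))) = √(210 + (3 - 8*(-8))) = √(210 + (3 - 1*(-64))) = √(210 + (3 + 64)) = √(210 + 67) = √277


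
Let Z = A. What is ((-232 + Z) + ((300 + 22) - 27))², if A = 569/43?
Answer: 10745284/1849 ≈ 5811.4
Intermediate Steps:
A = 569/43 (A = 569*(1/43) = 569/43 ≈ 13.233)
Z = 569/43 ≈ 13.233
((-232 + Z) + ((300 + 22) - 27))² = ((-232 + 569/43) + ((300 + 22) - 27))² = (-9407/43 + (322 - 27))² = (-9407/43 + 295)² = (3278/43)² = 10745284/1849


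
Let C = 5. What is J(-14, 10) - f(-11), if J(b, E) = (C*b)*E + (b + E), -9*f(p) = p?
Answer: -6347/9 ≈ -705.22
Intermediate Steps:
f(p) = -p/9
J(b, E) = E + b + 5*E*b (J(b, E) = (5*b)*E + (b + E) = 5*E*b + (E + b) = E + b + 5*E*b)
J(-14, 10) - f(-11) = (10 - 14 + 5*10*(-14)) - (-1)*(-11)/9 = (10 - 14 - 700) - 1*11/9 = -704 - 11/9 = -6347/9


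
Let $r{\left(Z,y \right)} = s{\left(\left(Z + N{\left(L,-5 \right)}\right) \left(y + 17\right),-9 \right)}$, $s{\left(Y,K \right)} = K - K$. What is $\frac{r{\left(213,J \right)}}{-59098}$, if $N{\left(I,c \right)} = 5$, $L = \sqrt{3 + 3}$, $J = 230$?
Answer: $0$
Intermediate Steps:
$L = \sqrt{6} \approx 2.4495$
$s{\left(Y,K \right)} = 0$
$r{\left(Z,y \right)} = 0$
$\frac{r{\left(213,J \right)}}{-59098} = \frac{0}{-59098} = 0 \left(- \frac{1}{59098}\right) = 0$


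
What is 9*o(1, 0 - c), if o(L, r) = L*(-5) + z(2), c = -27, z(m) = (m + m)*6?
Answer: 171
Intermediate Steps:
z(m) = 12*m (z(m) = (2*m)*6 = 12*m)
o(L, r) = 24 - 5*L (o(L, r) = L*(-5) + 12*2 = -5*L + 24 = 24 - 5*L)
9*o(1, 0 - c) = 9*(24 - 5*1) = 9*(24 - 5) = 9*19 = 171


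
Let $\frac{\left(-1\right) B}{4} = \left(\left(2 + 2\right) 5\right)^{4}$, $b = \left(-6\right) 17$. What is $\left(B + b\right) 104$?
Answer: $-66570608$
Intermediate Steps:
$b = -102$
$B = -640000$ ($B = - 4 \left(\left(2 + 2\right) 5\right)^{4} = - 4 \left(4 \cdot 5\right)^{4} = - 4 \cdot 20^{4} = \left(-4\right) 160000 = -640000$)
$\left(B + b\right) 104 = \left(-640000 - 102\right) 104 = \left(-640102\right) 104 = -66570608$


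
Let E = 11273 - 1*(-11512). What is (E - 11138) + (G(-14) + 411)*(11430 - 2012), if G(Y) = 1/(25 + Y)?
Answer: 42716313/11 ≈ 3.8833e+6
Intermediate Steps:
E = 22785 (E = 11273 + 11512 = 22785)
(E - 11138) + (G(-14) + 411)*(11430 - 2012) = (22785 - 11138) + (1/(25 - 14) + 411)*(11430 - 2012) = 11647 + (1/11 + 411)*9418 = 11647 + (4522/11)*9418 = 11647 + 42588196/11 = 42716313/11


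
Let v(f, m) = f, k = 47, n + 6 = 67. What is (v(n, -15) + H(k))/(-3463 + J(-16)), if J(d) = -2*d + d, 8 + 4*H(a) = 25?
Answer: -29/1532 ≈ -0.018930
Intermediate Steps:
n = 61 (n = -6 + 67 = 61)
H(a) = 17/4 (H(a) = -2 + (1/4)*25 = -2 + 25/4 = 17/4)
J(d) = -d
(v(n, -15) + H(k))/(-3463 + J(-16)) = (61 + 17/4)/(-3463 - 1*(-16)) = 261/(4*(-3463 + 16)) = (261/4)/(-3447) = (261/4)*(-1/3447) = -29/1532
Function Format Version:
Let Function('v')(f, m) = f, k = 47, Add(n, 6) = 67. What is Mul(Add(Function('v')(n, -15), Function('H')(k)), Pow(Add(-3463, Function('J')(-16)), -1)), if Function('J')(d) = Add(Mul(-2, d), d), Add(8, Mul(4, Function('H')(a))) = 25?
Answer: Rational(-29, 1532) ≈ -0.018930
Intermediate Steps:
n = 61 (n = Add(-6, 67) = 61)
Function('H')(a) = Rational(17, 4) (Function('H')(a) = Add(-2, Mul(Rational(1, 4), 25)) = Add(-2, Rational(25, 4)) = Rational(17, 4))
Function('J')(d) = Mul(-1, d)
Mul(Add(Function('v')(n, -15), Function('H')(k)), Pow(Add(-3463, Function('J')(-16)), -1)) = Mul(Add(61, Rational(17, 4)), Pow(Add(-3463, Mul(-1, -16)), -1)) = Mul(Rational(261, 4), Pow(Add(-3463, 16), -1)) = Mul(Rational(261, 4), Pow(-3447, -1)) = Mul(Rational(261, 4), Rational(-1, 3447)) = Rational(-29, 1532)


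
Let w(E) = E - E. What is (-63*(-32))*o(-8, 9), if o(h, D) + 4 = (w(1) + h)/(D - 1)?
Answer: -10080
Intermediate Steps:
w(E) = 0
o(h, D) = -4 + h/(-1 + D) (o(h, D) = -4 + (0 + h)/(D - 1) = -4 + h/(-1 + D))
(-63*(-32))*o(-8, 9) = (-63*(-32))*((4 - 8 - 4*9)/(-1 + 9)) = 2016*((4 - 8 - 36)/8) = 2016*((1/8)*(-40)) = 2016*(-5) = -10080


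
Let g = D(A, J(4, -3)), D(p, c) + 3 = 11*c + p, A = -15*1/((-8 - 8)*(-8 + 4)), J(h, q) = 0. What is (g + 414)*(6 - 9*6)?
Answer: -78867/4 ≈ -19717.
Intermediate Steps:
A = -15/64 (A = -15/((-4*(-16))) = -15/64 ≈ -0.23438)
D(p, c) = -3 + p + 11*c (D(p, c) = -3 + (11*c + p) = -3 + (p + 11*c) = -3 + p + 11*c)
g = -207/64 (g = -3 - 15/64 + 11*0 = -3 - 15/64 + 0 = -207/64 ≈ -3.2344)
(g + 414)*(6 - 9*6) = (-207/64 + 414)*(6 - 9*6) = 26289*(6 - 54)/64 = (26289/64)*(-48) = -78867/4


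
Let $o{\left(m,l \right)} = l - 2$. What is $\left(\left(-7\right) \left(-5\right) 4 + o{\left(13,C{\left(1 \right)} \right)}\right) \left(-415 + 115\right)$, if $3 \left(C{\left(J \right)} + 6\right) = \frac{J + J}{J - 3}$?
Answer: $-39500$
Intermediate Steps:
$C{\left(J \right)} = -6 + \frac{2 J}{3 \left(-3 + J\right)}$ ($C{\left(J \right)} = -6 + \frac{\left(J + J\right) \frac{1}{J - 3}}{3} = -6 + \frac{2 J \frac{1}{-3 + J}}{3} = -6 + \frac{2 J}{3 \left(-3 + J\right)}$)
$o{\left(m,l \right)} = -2 + l$
$\left(\left(-7\right) \left(-5\right) 4 + o{\left(13,C{\left(1 \right)} \right)}\right) \left(-415 + 115\right) = \left(\left(-7\right) \left(-5\right) 4 + \left(-2 + \frac{2 \left(27 - 8\right)}{3 \left(-3 + 1\right)}\right)\right) \left(-415 + 115\right) = \left(35 \cdot 4 + \left(-2 + \frac{2 \left(27 - 8\right)}{3 \left(-2\right)}\right)\right) \left(-300\right) = \left(140 + \left(-2 + \frac{2}{3} \left(- \frac{1}{2}\right) 19\right)\right) \left(-300\right) = \left(140 - \frac{25}{3}\right) \left(-300\right) = \frac{395}{3} \left(-300\right) = -39500$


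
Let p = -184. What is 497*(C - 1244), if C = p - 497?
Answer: -956725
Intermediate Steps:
C = -681 (C = -184 - 497 = -681)
497*(C - 1244) = 497*(-681 - 1244) = 497*(-1925) = -956725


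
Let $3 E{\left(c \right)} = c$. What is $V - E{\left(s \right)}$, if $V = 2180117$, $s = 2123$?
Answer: $\frac{6538228}{3} \approx 2.1794 \cdot 10^{6}$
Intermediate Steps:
$E{\left(c \right)} = \frac{c}{3}$
$V - E{\left(s \right)} = 2180117 - \frac{1}{3} \cdot 2123 = 2180117 - \frac{2123}{3} = \frac{6538228}{3}$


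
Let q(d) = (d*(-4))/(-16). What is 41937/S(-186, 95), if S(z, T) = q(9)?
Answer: 55916/3 ≈ 18639.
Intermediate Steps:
q(d) = d/4 (q(d) = -4*d*(-1/16) = d/4)
S(z, T) = 9/4 (S(z, T) = (¼)*9 = 9/4)
41937/S(-186, 95) = 41937/(9/4) = 41937*(4/9) = 55916/3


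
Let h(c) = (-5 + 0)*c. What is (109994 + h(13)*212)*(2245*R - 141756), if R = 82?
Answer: 4073123476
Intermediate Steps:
h(c) = -5*c
(109994 + h(13)*212)*(2245*R - 141756) = (109994 - 5*13*212)*(2245*82 - 141756) = (109994 - 65*212)*(184090 - 141756) = (109994 - 13780)*42334 = 96214*42334 = 4073123476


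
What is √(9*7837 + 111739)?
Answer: 32*√178 ≈ 426.93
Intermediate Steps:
√(9*7837 + 111739) = √(70533 + 111739) = √182272 = 32*√178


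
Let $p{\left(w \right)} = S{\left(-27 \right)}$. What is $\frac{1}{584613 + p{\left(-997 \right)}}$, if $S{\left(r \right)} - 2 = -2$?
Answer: $\frac{1}{584613} \approx 1.7105 \cdot 10^{-6}$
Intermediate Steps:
$S{\left(r \right)} = 0$ ($S{\left(r \right)} = 2 - 2 = 0$)
$p{\left(w \right)} = 0$
$\frac{1}{584613 + p{\left(-997 \right)}} = \frac{1}{584613 + 0} = \frac{1}{584613}$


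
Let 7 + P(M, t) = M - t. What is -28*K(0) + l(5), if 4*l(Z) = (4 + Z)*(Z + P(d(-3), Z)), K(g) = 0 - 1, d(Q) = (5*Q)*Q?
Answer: 227/2 ≈ 113.50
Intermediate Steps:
d(Q) = 5*Q**2
P(M, t) = -7 + M - t (P(M, t) = -7 + (M - t) = -7 + M - t)
K(g) = -1
l(Z) = 38 + 19*Z/2 (l(Z) = ((4 + Z)*(Z + (-7 + 5*(-3)**2 - Z)))/4 = ((4 + Z)*(Z + (-7 + 5*9 - Z)))/4 = ((4 + Z)*(Z + (-7 + 45 - Z)))/4 = ((4 + Z)*(Z + (38 - Z)))/4 = ((4 + Z)*38)/4 = (152 + 38*Z)/4 = 38 + 19*Z/2)
-28*K(0) + l(5) = -28*(-1) + (38 + (19/2)*5) = 28 + (38 + 95/2) = 28 + 171/2 = 227/2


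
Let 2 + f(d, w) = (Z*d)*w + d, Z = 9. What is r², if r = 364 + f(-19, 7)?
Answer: 729316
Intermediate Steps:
f(d, w) = -2 + d + 9*d*w (f(d, w) = -2 + ((9*d)*w + d) = -2 + (9*d*w + d) = -2 + (d + 9*d*w) = -2 + d + 9*d*w)
r = -854 (r = 364 + (-2 - 19 + 9*(-19)*7) = 364 + (-2 - 19 - 1197) = 364 - 1218 = -854)
r² = (-854)² = 729316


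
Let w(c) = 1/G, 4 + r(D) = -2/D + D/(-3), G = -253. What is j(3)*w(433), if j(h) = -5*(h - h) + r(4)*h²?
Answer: 105/506 ≈ 0.20751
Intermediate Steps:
r(D) = -4 - 2/D - D/3 (r(D) = -4 + (-2/D + D/(-3)) = -4 + (-2/D + D*(-⅓)) = -4 + (-2/D - D/3) = -4 - 2/D - D/3)
w(c) = -1/253 (w(c) = 1/(-253) = -1/253)
j(h) = -35*h²/6 (j(h) = -5*(h - h) + (-4 - 2/4 - ⅓*4)*h² = -5*0 + (-4 - 2*¼ - 4/3)*h² = 0 + (-4 - ½ - 4/3)*h² = 0 - 35*h²/6 = -35*h²/6)
j(3)*w(433) = -35/6*3²*(-1/253) = -35/6*9*(-1/253) = -105/2*(-1/253) = 105/506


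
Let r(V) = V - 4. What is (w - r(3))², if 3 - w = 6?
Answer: 4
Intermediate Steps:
w = -3 (w = 3 - 1*6 = 3 - 6 = -3)
r(V) = -4 + V
(w - r(3))² = (-3 - (-4 + 3))² = (-3 - 1*(-1))² = (-3 + 1)² = (-2)² = 4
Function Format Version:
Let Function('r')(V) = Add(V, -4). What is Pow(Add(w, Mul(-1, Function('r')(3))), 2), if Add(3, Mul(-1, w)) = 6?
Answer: 4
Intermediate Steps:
w = -3 (w = Add(3, Mul(-1, 6)) = Add(3, -6) = -3)
Function('r')(V) = Add(-4, V)
Pow(Add(w, Mul(-1, Function('r')(3))), 2) = Pow(Add(-3, Mul(-1, Add(-4, 3))), 2) = Pow(Add(-3, Mul(-1, -1)), 2) = Pow(Add(-3, 1), 2) = Pow(-2, 2) = 4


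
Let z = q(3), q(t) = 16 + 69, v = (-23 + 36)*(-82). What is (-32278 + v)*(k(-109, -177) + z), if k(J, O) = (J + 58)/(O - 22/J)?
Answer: -54803998336/19271 ≈ -2.8439e+6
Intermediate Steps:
v = -1066 (v = 13*(-82) = -1066)
q(t) = 85
k(J, O) = (58 + J)/(O - 22/J)
z = 85
(-32278 + v)*(k(-109, -177) + z) = (-32278 - 1066)*(-109*(58 - 109)/(-22 - 109*(-177)) + 85) = -33344*(-109*(-51)/(-22 + 19293) + 85) = -33344*(-109*(-51)/19271 + 85) = -33344*(-109*1/19271*(-51) + 85) = -33344*(5559/19271 + 85) = -33344*1643594/19271 = -54803998336/19271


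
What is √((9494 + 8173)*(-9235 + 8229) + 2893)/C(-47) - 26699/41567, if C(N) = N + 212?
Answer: -26699/41567 + I*√17770109/165 ≈ -0.64231 + 25.548*I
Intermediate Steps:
C(N) = 212 + N
√((9494 + 8173)*(-9235 + 8229) + 2893)/C(-47) - 26699/41567 = √((9494 + 8173)*(-9235 + 8229) + 2893)/(212 - 47) - 26699/41567 = √(17667*(-1006) + 2893)/165 - 26699*1/41567 = √(-17773002 + 2893)*(1/165) - 26699/41567 = √(-17770109)*(1/165) - 26699/41567 = (I*√17770109)*(1/165) - 26699/41567 = I*√17770109/165 - 26699/41567 = -26699/41567 + I*√17770109/165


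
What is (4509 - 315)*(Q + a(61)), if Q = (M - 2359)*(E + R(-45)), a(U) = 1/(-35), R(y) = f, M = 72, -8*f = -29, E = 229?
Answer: -312376990041/140 ≈ -2.2313e+9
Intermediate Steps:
f = 29/8 (f = -⅛*(-29) = 29/8 ≈ 3.6250)
R(y) = 29/8
a(U) = -1/35
Q = -4256107/8 (Q = (72 - 2359)*(229 + 29/8) = -2287*1861/8 = -4256107/8 ≈ -5.3201e+5)
(4509 - 315)*(Q + a(61)) = (4509 - 315)*(-4256107/8 - 1/35) = 4194*(-148963753/280) = -312376990041/140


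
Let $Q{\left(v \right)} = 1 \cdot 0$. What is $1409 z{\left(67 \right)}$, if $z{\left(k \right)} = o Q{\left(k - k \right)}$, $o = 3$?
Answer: $0$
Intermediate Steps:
$Q{\left(v \right)} = 0$
$z{\left(k \right)} = 0$ ($z{\left(k \right)} = 3 \cdot 0 = 0$)
$1409 z{\left(67 \right)} = 1409 \cdot 0 = 0$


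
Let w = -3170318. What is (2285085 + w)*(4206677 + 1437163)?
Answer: -4996113414720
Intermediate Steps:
(2285085 + w)*(4206677 + 1437163) = (2285085 - 3170318)*(4206677 + 1437163) = -885233*5643840 = -4996113414720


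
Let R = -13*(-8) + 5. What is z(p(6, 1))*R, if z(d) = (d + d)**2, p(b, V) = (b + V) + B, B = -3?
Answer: 6976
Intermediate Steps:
p(b, V) = -3 + V + b (p(b, V) = (b + V) - 3 = (V + b) - 3 = -3 + V + b)
z(d) = 4*d**2 (z(d) = (2*d)**2 = 4*d**2)
R = 109 (R = 104 + 5 = 109)
z(p(6, 1))*R = (4*(-3 + 1 + 6)**2)*109 = (4*4**2)*109 = (4*16)*109 = 64*109 = 6976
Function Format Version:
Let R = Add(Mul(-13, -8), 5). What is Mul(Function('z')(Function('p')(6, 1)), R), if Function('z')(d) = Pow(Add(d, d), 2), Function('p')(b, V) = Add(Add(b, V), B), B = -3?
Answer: 6976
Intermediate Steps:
Function('p')(b, V) = Add(-3, V, b) (Function('p')(b, V) = Add(Add(b, V), -3) = Add(Add(V, b), -3) = Add(-3, V, b))
Function('z')(d) = Mul(4, Pow(d, 2)) (Function('z')(d) = Pow(Mul(2, d), 2) = Mul(4, Pow(d, 2)))
R = 109 (R = Add(104, 5) = 109)
Mul(Function('z')(Function('p')(6, 1)), R) = Mul(Mul(4, Pow(Add(-3, 1, 6), 2)), 109) = Mul(Mul(4, Pow(4, 2)), 109) = Mul(Mul(4, 16), 109) = Mul(64, 109) = 6976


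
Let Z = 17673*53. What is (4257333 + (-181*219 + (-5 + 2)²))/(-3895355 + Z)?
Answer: -4217703/2958686 ≈ -1.4255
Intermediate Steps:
Z = 936669
(4257333 + (-181*219 + (-5 + 2)²))/(-3895355 + Z) = (4257333 + (-181*219 + (-5 + 2)²))/(-3895355 + 936669) = (4257333 + (-39639 + (-3)²))/(-2958686) = (4257333 + (-39639 + 9))*(-1/2958686) = (4257333 - 39630)*(-1/2958686) = 4217703*(-1/2958686) = -4217703/2958686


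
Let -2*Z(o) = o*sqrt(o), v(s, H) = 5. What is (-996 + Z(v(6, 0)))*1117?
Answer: -1112532 - 5585*sqrt(5)/2 ≈ -1.1188e+6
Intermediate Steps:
Z(o) = -o**(3/2)/2 (Z(o) = -o*sqrt(o)/2 = -o**(3/2)/2)
(-996 + Z(v(6, 0)))*1117 = (-996 - 5*sqrt(5)/2)*1117 = -1112532 - 5585*sqrt(5)/2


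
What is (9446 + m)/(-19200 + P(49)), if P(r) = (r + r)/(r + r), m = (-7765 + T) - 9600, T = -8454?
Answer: 16373/19199 ≈ 0.85281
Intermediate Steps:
m = -25819 (m = (-7765 - 8454) - 9600 = -16219 - 9600 = -25819)
P(r) = 1 (P(r) = (2*r)/((2*r)) = (2*r)*(1/(2*r)) = 1)
(9446 + m)/(-19200 + P(49)) = (9446 - 25819)/(-19200 + 1) = -16373/(-19199) = -16373*(-1/19199) = 16373/19199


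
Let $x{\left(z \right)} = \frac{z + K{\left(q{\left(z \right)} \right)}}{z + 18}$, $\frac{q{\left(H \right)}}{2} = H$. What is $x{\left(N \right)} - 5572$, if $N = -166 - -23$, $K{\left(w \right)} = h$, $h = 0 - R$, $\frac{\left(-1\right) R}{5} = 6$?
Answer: $- \frac{696387}{125} \approx -5571.1$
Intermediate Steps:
$R = -30$ ($R = \left(-5\right) 6 = -30$)
$q{\left(H \right)} = 2 H$
$h = 30$ ($h = 0 - -30 = 0 + 30 = 30$)
$K{\left(w \right)} = 30$
$N = -143$ ($N = -166 + 23 = -143$)
$x{\left(z \right)} = \frac{30 + z}{18 + z}$ ($x{\left(z \right)} = \frac{z + 30}{z + 18} = \frac{30 + z}{18 + z}$)
$x{\left(N \right)} - 5572 = \frac{30 - 143}{18 - 143} - 5572 = \frac{1}{-125} \left(-113\right) - 5572 = \left(- \frac{1}{125}\right) \left(-113\right) - 5572 = \frac{113}{125} - 5572 = - \frac{696387}{125}$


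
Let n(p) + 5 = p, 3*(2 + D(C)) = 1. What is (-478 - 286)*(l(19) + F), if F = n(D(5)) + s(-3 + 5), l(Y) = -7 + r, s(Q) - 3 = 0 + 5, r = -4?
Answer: 22156/3 ≈ 7385.3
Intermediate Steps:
D(C) = -5/3 (D(C) = -2 + (⅓)*1 = -2 + ⅓ = -5/3)
n(p) = -5 + p
s(Q) = 8 (s(Q) = 3 + (0 + 5) = 3 + 5 = 8)
l(Y) = -11 (l(Y) = -7 - 4 = -11)
F = 4/3 (F = (-5 - 5/3) + 8 = -20/3 + 8 = 4/3 ≈ 1.3333)
(-478 - 286)*(l(19) + F) = (-478 - 286)*(-11 + 4/3) = -764*(-29/3) = 22156/3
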